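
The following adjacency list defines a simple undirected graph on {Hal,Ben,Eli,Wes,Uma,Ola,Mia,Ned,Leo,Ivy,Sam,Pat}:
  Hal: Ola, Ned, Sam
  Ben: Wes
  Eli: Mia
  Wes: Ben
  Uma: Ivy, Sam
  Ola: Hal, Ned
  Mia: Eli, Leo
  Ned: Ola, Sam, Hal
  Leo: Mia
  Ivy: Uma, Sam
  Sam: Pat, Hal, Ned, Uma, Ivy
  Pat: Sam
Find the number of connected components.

3

Component: {Ben, Wes}
Component: {Eli, Mia, Leo}
Component: {Hal, Uma, Ola, Ned, Ivy, Sam, Pat}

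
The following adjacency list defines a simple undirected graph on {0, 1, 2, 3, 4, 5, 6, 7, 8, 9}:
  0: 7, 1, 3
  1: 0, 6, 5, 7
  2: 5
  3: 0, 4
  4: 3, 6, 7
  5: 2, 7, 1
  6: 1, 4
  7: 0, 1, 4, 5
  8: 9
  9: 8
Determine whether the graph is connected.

No

Component: {8, 9}
Component: {0, 1, 2, 3, 4, 5, 6, 7}
There are 2 separate components, so the graph is not connected.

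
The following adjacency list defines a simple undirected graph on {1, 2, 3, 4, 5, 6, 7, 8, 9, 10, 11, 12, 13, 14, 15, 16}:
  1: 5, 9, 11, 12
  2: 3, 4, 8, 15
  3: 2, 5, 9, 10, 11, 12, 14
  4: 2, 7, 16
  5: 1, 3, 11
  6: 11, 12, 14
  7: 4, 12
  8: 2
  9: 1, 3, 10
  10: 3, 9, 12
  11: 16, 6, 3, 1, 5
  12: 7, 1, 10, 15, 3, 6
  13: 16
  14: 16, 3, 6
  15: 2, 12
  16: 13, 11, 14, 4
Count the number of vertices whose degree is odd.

10

Degrees: 1:4, 2:4, 3:7, 4:3, 5:3, 6:3, 7:2, 8:1, 9:3, 10:3, 11:5, 12:6, 13:1, 14:3, 15:2, 16:4
Odd-degree vertices: 3, 4, 5, 6, 8, 9, 10, 11, 13, 14.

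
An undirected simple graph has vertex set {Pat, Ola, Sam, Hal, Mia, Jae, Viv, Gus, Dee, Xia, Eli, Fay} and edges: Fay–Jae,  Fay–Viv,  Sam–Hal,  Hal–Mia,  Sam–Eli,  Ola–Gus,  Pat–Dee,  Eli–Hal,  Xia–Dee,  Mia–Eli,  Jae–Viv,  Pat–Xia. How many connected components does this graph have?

Component: {Ola, Gus}
Component: {Pat, Dee, Xia}
Component: {Jae, Viv, Fay}
Component: {Sam, Hal, Mia, Eli}

4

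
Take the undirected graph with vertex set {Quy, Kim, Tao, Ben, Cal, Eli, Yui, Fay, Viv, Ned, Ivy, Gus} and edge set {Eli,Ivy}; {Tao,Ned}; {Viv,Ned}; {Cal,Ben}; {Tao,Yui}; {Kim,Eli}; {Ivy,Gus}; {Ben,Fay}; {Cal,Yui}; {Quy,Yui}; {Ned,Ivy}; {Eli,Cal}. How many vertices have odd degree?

10

Degrees: Quy:1, Kim:1, Tao:2, Ben:2, Cal:3, Eli:3, Yui:3, Fay:1, Viv:1, Ned:3, Ivy:3, Gus:1
Odd-degree vertices: Quy, Kim, Cal, Eli, Yui, Fay, Viv, Ned, Ivy, Gus.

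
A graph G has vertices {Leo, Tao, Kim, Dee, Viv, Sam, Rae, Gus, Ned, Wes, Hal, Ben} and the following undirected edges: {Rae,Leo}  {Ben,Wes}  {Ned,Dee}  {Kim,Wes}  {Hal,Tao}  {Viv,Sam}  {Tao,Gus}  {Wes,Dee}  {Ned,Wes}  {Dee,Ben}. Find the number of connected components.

4

Component: {Leo, Rae}
Component: {Viv, Sam}
Component: {Tao, Gus, Hal}
Component: {Kim, Dee, Ned, Wes, Ben}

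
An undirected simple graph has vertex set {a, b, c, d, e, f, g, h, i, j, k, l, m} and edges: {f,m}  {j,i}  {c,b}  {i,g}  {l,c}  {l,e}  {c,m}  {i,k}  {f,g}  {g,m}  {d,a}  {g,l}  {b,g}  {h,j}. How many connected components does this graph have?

Component: {a, d}
Component: {b, c, e, f, g, h, i, j, k, l, m}

2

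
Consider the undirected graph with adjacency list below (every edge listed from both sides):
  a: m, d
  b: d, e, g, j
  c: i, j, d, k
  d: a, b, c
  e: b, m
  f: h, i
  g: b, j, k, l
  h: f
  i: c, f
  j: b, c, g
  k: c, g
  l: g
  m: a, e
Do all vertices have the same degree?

Degrees: a:2, b:4, c:4, d:3, e:2, f:2, g:4, h:1, i:2, j:3, k:2, l:1, m:2
Vertex h has degree 1 while b has degree 4, so the graph is not regular.

No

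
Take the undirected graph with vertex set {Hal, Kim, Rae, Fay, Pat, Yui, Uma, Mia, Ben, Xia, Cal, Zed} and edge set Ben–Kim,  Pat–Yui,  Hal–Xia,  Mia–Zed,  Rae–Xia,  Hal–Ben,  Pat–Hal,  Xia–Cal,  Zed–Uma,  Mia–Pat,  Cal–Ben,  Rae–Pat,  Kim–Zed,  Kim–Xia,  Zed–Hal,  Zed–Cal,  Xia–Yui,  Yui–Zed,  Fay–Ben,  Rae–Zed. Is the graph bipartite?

Yes

Color {Pat, Ben, Xia, Zed} black and {Hal, Kim, Rae, Fay, Yui, Uma, Mia, Cal} white. No edge joins two same-colored vertices, so the graph is bipartite.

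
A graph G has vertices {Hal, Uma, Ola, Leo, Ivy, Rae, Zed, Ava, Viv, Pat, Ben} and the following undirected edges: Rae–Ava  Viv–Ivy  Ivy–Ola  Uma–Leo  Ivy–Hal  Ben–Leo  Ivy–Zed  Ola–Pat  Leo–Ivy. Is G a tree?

No

|V| = 11, |E| = 9.
It is not connected, so it is not a tree.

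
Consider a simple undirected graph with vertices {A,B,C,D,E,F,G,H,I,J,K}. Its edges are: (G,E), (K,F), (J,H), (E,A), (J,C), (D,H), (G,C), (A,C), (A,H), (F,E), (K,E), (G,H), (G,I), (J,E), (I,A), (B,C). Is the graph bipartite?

F-E-K-F is an odd cycle (length 3), and a bipartite graph can contain only even cycles.

No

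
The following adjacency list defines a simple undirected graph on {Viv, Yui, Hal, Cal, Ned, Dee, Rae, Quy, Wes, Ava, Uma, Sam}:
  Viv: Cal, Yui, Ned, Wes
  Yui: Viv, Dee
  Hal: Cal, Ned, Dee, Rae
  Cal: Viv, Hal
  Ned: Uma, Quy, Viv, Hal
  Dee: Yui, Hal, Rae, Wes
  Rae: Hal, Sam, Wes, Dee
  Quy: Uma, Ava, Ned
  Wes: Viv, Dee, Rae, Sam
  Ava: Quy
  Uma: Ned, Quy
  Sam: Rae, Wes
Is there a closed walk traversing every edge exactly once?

No

Degrees: Viv:4, Yui:2, Hal:4, Cal:2, Ned:4, Dee:4, Rae:4, Quy:3, Wes:4, Ava:1, Uma:2, Sam:2
Vertices with odd degree: Quy, Ava. An Eulerian circuit requires all degrees even.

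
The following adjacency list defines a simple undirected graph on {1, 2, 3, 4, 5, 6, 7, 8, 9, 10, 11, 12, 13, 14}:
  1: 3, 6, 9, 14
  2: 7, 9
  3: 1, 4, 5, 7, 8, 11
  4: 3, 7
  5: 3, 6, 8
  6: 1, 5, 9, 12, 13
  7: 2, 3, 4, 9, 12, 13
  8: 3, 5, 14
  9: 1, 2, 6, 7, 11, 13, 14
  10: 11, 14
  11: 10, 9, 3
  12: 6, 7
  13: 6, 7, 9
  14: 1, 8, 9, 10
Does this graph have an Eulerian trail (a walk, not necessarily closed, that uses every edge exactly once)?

Degrees: 1:4, 2:2, 3:6, 4:2, 5:3, 6:5, 7:6, 8:3, 9:7, 10:2, 11:3, 12:2, 13:3, 14:4
Odd-degree vertices: 5, 6, 8, 9, 11, 13 (6 total).
With 6 odd-degree vertices (more than two), no single trail can use every edge.

No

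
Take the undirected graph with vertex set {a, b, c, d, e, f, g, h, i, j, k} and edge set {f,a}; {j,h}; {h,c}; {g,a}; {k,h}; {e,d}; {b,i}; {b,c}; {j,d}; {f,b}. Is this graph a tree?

|V| = 11, |E| = 10.
Connected and |E| = |V| - 1, which characterizes a tree.

Yes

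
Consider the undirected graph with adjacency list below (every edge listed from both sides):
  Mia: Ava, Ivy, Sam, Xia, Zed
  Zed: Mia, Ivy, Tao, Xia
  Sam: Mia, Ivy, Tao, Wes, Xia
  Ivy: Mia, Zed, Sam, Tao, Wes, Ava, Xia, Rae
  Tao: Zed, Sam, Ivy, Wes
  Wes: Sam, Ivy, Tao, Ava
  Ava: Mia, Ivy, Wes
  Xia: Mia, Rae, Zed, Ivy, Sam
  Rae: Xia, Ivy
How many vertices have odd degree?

Degrees: Mia:5, Zed:4, Sam:5, Ivy:8, Tao:4, Wes:4, Ava:3, Xia:5, Rae:2
Odd-degree vertices: Mia, Sam, Ava, Xia.

4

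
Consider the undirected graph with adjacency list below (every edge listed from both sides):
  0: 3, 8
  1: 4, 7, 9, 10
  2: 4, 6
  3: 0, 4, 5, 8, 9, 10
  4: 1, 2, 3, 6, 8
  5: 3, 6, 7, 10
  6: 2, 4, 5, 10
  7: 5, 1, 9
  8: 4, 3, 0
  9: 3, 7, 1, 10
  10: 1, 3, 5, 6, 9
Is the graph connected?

Starting from 0 and exploring outward reaches every vertex (0, 8, 3, 4, 5, 9, 10, 6, 1, 2, 7); the graph is connected.

Yes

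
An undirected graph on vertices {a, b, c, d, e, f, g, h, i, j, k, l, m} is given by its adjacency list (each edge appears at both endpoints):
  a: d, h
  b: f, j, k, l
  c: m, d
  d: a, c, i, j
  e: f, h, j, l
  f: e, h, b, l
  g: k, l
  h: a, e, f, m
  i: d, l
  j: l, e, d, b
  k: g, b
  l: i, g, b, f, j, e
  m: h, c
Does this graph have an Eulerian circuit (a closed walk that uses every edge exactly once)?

Degrees: a:2, b:4, c:2, d:4, e:4, f:4, g:2, h:4, i:2, j:4, k:2, l:6, m:2
All degrees are even and the non-isolated vertices are connected — an Eulerian circuit exists.

Yes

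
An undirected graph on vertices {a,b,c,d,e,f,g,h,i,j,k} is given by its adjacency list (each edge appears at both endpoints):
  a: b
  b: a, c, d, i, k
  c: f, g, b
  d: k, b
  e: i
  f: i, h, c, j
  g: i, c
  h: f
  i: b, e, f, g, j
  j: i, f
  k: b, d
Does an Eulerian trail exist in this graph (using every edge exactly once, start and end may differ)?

Degrees: a:1, b:5, c:3, d:2, e:1, f:4, g:2, h:1, i:5, j:2, k:2
Odd-degree vertices: a, b, c, e, h, i (6 total).
With 6 odd-degree vertices (more than two), no single trail can use every edge.

No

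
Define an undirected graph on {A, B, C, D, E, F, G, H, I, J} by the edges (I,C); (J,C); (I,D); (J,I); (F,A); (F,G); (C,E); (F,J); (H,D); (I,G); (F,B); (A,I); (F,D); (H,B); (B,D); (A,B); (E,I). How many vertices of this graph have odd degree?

Degrees: A:3, B:4, C:3, D:4, E:2, F:5, G:2, H:2, I:6, J:3
Odd-degree vertices: A, C, F, J.

4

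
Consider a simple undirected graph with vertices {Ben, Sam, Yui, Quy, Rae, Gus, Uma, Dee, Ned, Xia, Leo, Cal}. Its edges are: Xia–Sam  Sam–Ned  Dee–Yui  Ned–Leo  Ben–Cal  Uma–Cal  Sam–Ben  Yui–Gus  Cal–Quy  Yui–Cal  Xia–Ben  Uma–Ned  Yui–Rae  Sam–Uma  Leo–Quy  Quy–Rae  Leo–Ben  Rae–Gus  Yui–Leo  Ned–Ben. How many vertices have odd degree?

6

Degrees: Ben:5, Sam:4, Yui:5, Quy:3, Rae:3, Gus:2, Uma:3, Dee:1, Ned:4, Xia:2, Leo:4, Cal:4
Odd-degree vertices: Ben, Yui, Quy, Rae, Uma, Dee.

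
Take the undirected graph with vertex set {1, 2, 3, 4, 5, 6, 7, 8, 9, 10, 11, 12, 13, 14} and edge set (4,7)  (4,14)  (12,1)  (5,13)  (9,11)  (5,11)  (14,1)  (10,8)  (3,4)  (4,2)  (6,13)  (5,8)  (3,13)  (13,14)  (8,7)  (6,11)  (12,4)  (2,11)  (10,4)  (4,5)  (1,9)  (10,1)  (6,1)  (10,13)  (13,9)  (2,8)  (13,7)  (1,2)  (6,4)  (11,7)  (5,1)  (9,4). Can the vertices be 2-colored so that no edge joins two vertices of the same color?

Partition the vertices as {2, 3, 5, 6, 7, 9, 10, 12, 14} vs {1, 4, 8, 11, 13}. Each listed edge has one endpoint in each part, so the graph is bipartite.

Yes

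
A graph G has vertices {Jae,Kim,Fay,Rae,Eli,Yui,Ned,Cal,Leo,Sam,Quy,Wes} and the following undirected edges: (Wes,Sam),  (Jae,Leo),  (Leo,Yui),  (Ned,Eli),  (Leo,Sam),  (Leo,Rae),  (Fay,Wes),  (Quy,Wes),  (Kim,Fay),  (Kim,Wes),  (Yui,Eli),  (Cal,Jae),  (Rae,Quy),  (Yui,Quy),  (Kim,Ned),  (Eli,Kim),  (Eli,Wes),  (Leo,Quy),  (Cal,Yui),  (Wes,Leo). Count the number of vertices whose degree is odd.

0

Degrees: Jae:2, Kim:4, Fay:2, Rae:2, Eli:4, Yui:4, Ned:2, Cal:2, Leo:6, Sam:2, Quy:4, Wes:6
Odd-degree vertices: none.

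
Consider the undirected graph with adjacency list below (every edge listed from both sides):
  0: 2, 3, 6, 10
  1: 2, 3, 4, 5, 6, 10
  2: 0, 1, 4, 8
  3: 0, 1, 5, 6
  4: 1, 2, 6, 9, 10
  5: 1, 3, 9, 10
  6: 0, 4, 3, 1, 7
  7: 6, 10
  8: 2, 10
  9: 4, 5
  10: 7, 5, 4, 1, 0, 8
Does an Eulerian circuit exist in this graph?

No

Degrees: 0:4, 1:6, 2:4, 3:4, 4:5, 5:4, 6:5, 7:2, 8:2, 9:2, 10:6
Vertices with odd degree: 4, 6. An Eulerian circuit requires all degrees even.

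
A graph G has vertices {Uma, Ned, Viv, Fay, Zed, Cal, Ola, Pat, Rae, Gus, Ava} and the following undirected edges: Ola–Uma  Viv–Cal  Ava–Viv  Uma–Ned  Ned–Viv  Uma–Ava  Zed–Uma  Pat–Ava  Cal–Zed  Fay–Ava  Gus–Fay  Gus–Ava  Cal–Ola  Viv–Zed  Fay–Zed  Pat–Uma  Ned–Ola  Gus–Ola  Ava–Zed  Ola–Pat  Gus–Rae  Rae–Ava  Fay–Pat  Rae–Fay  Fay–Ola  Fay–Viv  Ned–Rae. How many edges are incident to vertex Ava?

Neighbors of Ava: Uma, Viv, Fay, Zed, Pat, Rae, Gus.

7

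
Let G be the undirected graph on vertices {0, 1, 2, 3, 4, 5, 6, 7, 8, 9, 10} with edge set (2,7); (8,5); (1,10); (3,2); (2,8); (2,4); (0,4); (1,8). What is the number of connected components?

3

Component: {6}
Component: {9}
Component: {0, 1, 2, 3, 4, 5, 7, 8, 10}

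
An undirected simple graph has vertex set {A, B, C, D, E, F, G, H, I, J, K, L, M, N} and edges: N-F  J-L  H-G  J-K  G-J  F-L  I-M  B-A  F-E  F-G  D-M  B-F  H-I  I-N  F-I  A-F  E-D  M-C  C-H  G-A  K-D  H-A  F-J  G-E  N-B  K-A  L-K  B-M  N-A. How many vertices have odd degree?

4

Degrees: A:6, B:4, C:2, D:3, E:3, F:8, G:5, H:4, I:4, J:4, K:4, L:3, M:4, N:4
Odd-degree vertices: D, E, G, L.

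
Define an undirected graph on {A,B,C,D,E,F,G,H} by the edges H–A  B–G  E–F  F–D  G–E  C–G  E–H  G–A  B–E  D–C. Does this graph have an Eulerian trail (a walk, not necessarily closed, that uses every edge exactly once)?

Yes

Degrees: A:2, B:2, C:2, D:2, E:4, F:2, G:4, H:2
Odd-degree vertices: none (0 total).
The non-isolated vertices are connected and exactly 0 have odd degree, so an Eulerian trail exists.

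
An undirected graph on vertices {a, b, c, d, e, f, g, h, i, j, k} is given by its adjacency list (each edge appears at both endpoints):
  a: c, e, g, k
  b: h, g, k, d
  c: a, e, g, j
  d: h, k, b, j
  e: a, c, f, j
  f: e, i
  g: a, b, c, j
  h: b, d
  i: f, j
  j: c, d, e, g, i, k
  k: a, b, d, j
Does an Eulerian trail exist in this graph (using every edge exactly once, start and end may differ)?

Degrees: a:4, b:4, c:4, d:4, e:4, f:2, g:4, h:2, i:2, j:6, k:4
Odd-degree vertices: none (0 total).
With 0 odd-degree vertices and all edges in one connected piece, an Eulerian trail exists.

Yes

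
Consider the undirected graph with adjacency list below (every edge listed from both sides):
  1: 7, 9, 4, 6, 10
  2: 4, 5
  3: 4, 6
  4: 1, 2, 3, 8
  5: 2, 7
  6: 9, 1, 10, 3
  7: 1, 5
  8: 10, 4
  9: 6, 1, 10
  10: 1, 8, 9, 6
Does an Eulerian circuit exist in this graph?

Degrees: 1:5, 2:2, 3:2, 4:4, 5:2, 6:4, 7:2, 8:2, 9:3, 10:4
Vertices with odd degree: 1, 9. An Eulerian circuit requires all degrees even.

No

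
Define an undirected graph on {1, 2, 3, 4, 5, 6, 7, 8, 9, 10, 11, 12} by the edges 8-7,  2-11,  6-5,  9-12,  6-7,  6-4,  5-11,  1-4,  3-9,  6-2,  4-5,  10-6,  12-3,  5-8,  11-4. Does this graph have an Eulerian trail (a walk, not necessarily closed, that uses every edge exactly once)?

Degrees: 1:1, 2:2, 3:2, 4:4, 5:4, 6:5, 7:2, 8:2, 9:2, 10:1, 11:3, 12:2
Odd-degree vertices: 1, 6, 10, 11 (4 total).
An Eulerian trail requires 0 or 2 odd-degree vertices; here there are 4.

No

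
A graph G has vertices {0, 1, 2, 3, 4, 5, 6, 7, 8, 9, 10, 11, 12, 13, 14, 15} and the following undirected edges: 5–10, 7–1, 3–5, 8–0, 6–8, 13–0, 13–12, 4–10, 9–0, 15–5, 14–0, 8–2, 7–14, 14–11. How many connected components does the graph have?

Component: {3, 4, 5, 10, 15}
Component: {0, 1, 2, 6, 7, 8, 9, 11, 12, 13, 14}

2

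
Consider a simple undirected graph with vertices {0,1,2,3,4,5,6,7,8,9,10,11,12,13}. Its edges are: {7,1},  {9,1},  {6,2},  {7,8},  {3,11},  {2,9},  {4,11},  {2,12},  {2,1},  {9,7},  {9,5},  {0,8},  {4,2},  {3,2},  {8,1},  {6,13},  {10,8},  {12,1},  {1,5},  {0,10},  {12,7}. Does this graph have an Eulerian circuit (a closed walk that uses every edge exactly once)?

Degrees: 0:2, 1:6, 2:6, 3:2, 4:2, 5:2, 6:2, 7:4, 8:4, 9:4, 10:2, 11:2, 12:3, 13:1
12, 13 have odd degree; an Eulerian circuit needs every degree to be even, so none exists.

No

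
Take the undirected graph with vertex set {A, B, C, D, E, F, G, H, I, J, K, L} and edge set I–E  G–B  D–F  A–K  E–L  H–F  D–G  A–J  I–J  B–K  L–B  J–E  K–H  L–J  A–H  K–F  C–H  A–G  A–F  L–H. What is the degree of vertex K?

Neighbors of K: A, B, F, H.

4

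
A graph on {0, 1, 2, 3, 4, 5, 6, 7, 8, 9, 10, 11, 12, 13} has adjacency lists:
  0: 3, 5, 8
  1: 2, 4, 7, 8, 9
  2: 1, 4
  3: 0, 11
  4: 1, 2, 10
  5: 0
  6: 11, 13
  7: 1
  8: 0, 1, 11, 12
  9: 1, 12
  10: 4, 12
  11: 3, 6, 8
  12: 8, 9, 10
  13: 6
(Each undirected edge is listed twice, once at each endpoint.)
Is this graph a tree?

|V| = 14, |E| = 17.
Connected but with 17 > 13 edges, so it has a cycle and is not a tree.

No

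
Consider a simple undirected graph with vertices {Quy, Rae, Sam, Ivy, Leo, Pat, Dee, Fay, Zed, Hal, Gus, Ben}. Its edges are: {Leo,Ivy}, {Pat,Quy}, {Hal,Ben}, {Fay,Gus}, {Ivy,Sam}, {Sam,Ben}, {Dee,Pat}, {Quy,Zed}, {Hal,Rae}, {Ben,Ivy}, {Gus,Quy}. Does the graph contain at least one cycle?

Yes

The graph has 12 vertices, 11 edges, and 2 connected components.
Since 11 > 12 - 2, a cycle must exist; for instance Ben-Sam-Ivy-Ben.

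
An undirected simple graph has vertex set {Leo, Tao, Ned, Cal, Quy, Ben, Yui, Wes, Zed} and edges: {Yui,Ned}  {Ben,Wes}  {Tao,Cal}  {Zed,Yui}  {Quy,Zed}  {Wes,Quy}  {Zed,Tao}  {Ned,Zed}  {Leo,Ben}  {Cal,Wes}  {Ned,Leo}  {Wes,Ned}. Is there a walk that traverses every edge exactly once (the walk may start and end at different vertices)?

Yes

Degrees: Leo:2, Tao:2, Ned:4, Cal:2, Quy:2, Ben:2, Yui:2, Wes:4, Zed:4
Odd-degree vertices: none (0 total).
With 0 odd-degree vertices and all edges in one connected piece, an Eulerian trail exists.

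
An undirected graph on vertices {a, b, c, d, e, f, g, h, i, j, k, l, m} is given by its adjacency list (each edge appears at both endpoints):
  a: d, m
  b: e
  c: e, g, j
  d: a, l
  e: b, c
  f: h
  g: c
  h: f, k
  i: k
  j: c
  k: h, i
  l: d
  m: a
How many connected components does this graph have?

3

Component: {a, d, l, m}
Component: {f, h, i, k}
Component: {b, c, e, g, j}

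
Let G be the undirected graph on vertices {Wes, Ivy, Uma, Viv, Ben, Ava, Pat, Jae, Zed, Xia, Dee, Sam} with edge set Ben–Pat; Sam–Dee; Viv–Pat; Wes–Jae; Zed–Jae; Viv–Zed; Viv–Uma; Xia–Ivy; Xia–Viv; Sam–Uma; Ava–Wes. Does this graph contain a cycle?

The graph has 12 vertices, 11 edges, and 1 connected component.
A forest on 12 vertices with 1 component has exactly 11 edges, which matches — so no cycle.

No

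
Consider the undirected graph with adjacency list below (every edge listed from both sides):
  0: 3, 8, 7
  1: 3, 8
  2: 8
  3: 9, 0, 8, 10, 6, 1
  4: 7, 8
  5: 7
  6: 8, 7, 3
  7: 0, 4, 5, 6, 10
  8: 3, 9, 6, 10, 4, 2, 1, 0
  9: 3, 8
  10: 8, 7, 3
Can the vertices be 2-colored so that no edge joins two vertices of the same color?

The cycle 3-8-10-3 has length 3, which is odd, so the graph is not bipartite.

No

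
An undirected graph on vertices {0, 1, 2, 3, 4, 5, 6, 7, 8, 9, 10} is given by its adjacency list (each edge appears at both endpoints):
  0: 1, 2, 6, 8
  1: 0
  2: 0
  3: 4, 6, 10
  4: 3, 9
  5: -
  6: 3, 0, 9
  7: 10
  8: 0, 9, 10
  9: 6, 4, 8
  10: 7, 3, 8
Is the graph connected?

No

Component: {5}
Component: {0, 1, 2, 3, 4, 6, 7, 8, 9, 10}
There are 2 separate components, so the graph is not connected.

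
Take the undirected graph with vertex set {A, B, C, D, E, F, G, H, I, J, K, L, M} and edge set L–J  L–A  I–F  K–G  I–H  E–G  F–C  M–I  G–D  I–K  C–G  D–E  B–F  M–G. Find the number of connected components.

2

Component: {A, J, L}
Component: {B, C, D, E, F, G, H, I, K, M}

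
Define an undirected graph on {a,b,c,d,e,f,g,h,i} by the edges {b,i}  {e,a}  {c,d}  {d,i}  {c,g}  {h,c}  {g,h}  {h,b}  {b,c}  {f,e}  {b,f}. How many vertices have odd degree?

2

Degrees: a:1, b:4, c:4, d:2, e:2, f:2, g:2, h:3, i:2
Odd-degree vertices: a, h.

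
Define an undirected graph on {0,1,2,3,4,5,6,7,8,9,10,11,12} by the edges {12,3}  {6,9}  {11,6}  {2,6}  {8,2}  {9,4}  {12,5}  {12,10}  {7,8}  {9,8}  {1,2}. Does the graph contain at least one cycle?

Yes

The graph has 13 vertices, 11 edges, and 3 connected components.
Since 11 > 13 - 3, a cycle must exist; for instance 2-6-9-8-2.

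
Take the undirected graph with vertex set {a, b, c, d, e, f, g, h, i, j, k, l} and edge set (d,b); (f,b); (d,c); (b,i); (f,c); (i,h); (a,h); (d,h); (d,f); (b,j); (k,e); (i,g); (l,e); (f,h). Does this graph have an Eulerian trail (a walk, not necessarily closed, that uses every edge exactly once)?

Degrees: a:1, b:4, c:2, d:4, e:2, f:4, g:1, h:4, i:3, j:1, k:1, l:1
Odd-degree vertices: a, g, i, j, k, l (6 total).
An Eulerian trail requires 0 or 2 odd-degree vertices; here there are 6.

No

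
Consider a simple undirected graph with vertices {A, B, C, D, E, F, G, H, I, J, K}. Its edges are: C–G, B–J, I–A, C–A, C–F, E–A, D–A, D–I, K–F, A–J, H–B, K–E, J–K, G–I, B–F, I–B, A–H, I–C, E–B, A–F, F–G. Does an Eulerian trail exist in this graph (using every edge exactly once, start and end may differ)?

Degrees: A:7, B:5, C:4, D:2, E:3, F:5, G:3, H:2, I:5, J:3, K:3
Odd-degree vertices: A, B, E, F, G, I, J, K (8 total).
With 8 odd-degree vertices (more than two), no single trail can use every edge.

No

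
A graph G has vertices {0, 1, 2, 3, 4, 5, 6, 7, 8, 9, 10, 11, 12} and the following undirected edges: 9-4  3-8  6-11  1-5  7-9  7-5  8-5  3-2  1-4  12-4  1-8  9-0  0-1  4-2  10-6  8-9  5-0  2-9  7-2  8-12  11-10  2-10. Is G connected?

Starting from 0 and exploring outward reaches every vertex (0, 9, 1, 5, 8, 7, 2, 4, 12, 3, 10, 6, 11); the graph is connected.

Yes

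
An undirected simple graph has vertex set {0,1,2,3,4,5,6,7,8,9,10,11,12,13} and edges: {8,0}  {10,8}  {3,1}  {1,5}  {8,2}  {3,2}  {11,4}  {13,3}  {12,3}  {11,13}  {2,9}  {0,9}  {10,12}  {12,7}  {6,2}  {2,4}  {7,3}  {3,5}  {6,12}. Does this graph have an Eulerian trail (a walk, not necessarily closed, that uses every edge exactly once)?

Yes

Degrees: 0:2, 1:2, 2:5, 3:6, 4:2, 5:2, 6:2, 7:2, 8:3, 9:2, 10:2, 11:2, 12:4, 13:2
Odd-degree vertices: 2, 8 (2 total).
The non-isolated vertices are connected and exactly 2 have odd degree, so an Eulerian trail exists (from 2 to 8).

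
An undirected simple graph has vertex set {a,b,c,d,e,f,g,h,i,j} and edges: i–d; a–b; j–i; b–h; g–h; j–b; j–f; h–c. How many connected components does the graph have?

2

Component: {e}
Component: {a, b, c, d, f, g, h, i, j}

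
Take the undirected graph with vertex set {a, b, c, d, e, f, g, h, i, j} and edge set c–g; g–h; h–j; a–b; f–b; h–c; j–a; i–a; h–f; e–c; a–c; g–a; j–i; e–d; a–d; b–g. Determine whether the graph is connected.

Starting from a and exploring outward reaches every vertex (a, c, j, d, b, g, i, e, h, f); the graph is connected.

Yes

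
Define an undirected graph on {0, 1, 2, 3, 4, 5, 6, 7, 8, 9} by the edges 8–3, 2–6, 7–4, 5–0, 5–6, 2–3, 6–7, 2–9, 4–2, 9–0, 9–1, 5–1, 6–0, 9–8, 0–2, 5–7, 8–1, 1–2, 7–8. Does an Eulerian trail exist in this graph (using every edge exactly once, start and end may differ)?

Degrees: 0:4, 1:4, 2:6, 3:2, 4:2, 5:4, 6:4, 7:4, 8:4, 9:4
Odd-degree vertices: none (0 total).
With 0 odd-degree vertices and all edges in one connected piece, an Eulerian trail exists.

Yes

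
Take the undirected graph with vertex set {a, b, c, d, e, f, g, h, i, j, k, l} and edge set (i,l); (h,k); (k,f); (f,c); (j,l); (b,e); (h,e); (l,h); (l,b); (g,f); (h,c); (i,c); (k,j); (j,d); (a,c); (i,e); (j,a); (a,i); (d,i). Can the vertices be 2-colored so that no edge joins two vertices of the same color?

i-c-a-i is an odd cycle (length 3), and a bipartite graph can contain only even cycles.

No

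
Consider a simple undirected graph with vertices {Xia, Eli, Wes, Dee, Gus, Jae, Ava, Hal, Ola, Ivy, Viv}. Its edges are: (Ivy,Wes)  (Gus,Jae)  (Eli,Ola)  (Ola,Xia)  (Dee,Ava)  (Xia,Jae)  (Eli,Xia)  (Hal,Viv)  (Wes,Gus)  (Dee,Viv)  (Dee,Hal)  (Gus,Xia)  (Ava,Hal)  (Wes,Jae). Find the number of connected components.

Component: {Dee, Ava, Hal, Viv}
Component: {Xia, Eli, Wes, Gus, Jae, Ola, Ivy}

2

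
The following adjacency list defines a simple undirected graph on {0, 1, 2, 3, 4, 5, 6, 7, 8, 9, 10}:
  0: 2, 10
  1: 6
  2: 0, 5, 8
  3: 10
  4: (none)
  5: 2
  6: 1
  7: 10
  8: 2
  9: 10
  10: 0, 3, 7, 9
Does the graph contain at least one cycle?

No

The graph has 11 vertices, 8 edges, and 3 connected components.
A forest on 11 vertices with 3 components has exactly 8 edges, which matches — so no cycle.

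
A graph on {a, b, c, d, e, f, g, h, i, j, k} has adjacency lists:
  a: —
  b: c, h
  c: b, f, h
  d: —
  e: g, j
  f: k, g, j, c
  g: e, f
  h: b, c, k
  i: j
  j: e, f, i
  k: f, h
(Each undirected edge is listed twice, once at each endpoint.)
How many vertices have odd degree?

Degrees: a:0, b:2, c:3, d:0, e:2, f:4, g:2, h:3, i:1, j:3, k:2
Odd-degree vertices: c, h, i, j.

4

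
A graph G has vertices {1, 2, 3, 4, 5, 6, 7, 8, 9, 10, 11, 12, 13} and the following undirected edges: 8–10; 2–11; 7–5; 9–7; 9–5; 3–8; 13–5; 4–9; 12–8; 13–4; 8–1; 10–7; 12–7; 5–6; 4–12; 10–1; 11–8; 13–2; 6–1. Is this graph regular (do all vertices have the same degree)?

No

Degrees: 1:3, 2:2, 3:1, 4:3, 5:4, 6:2, 7:4, 8:5, 9:3, 10:3, 11:2, 12:3, 13:3
Degrees are not all equal (e.g. deg(3)=1 but deg(8)=5); not regular.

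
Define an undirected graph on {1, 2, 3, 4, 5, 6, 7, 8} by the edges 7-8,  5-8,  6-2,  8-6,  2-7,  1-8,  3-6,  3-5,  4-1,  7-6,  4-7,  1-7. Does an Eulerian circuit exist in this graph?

No

Degrees: 1:3, 2:2, 3:2, 4:2, 5:2, 6:4, 7:5, 8:4
1, 7 have odd degree; an Eulerian circuit needs every degree to be even, so none exists.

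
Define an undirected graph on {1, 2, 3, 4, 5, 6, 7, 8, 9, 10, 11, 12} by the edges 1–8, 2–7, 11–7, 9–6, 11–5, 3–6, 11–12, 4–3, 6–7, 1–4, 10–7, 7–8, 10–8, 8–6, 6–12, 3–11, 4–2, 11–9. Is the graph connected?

Yes

A breadth-first search from 1 visits 1, 4, 8, 3, 2, 10, 7, 6, 11, 12, 9, 5 — all 12 vertices — so the graph is connected.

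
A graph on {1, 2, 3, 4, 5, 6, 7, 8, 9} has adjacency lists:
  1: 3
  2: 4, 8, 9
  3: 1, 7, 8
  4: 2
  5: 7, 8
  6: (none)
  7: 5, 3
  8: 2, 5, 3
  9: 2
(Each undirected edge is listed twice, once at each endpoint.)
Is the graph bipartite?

Yes

Color {2, 3, 5, 6} black and {1, 4, 7, 8, 9} white. No edge joins two same-colored vertices, so the graph is bipartite.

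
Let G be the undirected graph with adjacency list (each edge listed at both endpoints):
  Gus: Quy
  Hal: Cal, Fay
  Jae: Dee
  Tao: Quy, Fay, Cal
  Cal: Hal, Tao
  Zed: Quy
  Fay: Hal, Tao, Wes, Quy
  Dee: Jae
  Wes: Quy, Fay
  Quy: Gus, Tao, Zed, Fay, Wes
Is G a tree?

|V| = 10, |E| = 11.
It splits into 2 components, so it cannot be a tree.

No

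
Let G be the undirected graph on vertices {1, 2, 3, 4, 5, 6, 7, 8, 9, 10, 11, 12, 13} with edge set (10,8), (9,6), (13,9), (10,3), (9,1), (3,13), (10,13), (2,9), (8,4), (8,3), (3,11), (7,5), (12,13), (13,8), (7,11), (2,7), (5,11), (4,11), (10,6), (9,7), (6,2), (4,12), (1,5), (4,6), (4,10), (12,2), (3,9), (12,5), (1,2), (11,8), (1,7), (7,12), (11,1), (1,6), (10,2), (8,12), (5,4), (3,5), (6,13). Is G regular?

Degrees: 1:6, 2:6, 3:6, 4:6, 5:6, 6:6, 7:6, 8:6, 9:6, 10:6, 11:6, 12:6, 13:6
Every vertex has degree 6, so the graph is 6-regular.

Yes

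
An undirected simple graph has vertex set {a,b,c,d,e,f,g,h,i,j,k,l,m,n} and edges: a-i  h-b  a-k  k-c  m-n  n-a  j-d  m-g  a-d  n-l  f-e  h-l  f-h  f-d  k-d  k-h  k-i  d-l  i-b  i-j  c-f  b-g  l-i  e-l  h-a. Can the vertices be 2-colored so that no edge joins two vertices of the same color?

No

The cycle a-k-i-a has length 3, which is odd, so the graph is not bipartite.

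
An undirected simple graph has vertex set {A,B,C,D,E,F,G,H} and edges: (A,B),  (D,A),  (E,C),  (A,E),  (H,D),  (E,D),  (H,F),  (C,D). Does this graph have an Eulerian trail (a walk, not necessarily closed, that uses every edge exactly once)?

Degrees: A:3, B:1, C:2, D:4, E:3, F:1, G:0, H:2
Odd-degree vertices: A, B, E, F (4 total).
With 4 odd-degree vertices (more than two), no single trail can use every edge.

No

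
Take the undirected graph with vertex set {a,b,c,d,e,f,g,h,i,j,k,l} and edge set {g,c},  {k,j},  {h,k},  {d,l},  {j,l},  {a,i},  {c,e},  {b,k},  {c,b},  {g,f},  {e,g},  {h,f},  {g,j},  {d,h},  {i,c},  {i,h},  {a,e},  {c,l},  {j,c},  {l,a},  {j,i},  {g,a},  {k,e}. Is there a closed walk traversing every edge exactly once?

Degrees: a:4, b:2, c:6, d:2, e:4, f:2, g:5, h:4, i:4, j:5, k:4, l:4
Vertices with odd degree: g, j. An Eulerian circuit requires all degrees even.

No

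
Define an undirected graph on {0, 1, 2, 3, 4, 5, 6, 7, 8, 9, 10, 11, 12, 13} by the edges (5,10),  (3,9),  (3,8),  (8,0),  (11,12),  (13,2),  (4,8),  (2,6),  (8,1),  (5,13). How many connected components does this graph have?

4

Component: {7}
Component: {11, 12}
Component: {2, 5, 6, 10, 13}
Component: {0, 1, 3, 4, 8, 9}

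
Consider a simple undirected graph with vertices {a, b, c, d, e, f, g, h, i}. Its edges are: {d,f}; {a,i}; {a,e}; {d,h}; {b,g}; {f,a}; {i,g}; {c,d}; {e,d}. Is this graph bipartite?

Partition the vertices as {b, c, e, f, h, i} vs {a, d, g}. Each listed edge has one endpoint in each part, so the graph is bipartite.

Yes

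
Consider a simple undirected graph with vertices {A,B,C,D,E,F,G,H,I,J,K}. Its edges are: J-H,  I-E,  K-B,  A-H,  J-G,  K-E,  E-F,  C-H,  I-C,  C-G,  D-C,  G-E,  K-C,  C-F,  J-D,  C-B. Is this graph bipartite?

B-C-K-B is an odd cycle (length 3), and a bipartite graph can contain only even cycles.

No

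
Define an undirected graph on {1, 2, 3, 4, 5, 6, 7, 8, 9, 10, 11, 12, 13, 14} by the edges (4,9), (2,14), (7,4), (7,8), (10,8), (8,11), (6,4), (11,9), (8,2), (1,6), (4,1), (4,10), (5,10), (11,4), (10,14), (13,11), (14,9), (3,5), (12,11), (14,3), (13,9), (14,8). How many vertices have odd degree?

4

Degrees: 1:2, 2:2, 3:2, 4:6, 5:2, 6:2, 7:2, 8:5, 9:4, 10:4, 11:5, 12:1, 13:2, 14:5
Odd-degree vertices: 8, 11, 12, 14.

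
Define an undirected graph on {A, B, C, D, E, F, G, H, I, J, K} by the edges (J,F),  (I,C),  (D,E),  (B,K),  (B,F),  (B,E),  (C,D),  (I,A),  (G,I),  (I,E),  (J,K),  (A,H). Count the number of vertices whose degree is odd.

4

Degrees: A:2, B:3, C:2, D:2, E:3, F:2, G:1, H:1, I:4, J:2, K:2
Odd-degree vertices: B, E, G, H.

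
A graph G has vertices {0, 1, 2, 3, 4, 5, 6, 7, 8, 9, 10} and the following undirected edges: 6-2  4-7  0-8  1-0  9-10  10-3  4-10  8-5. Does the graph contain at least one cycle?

No

The graph has 11 vertices, 8 edges, and 3 connected components.
Since 8 = 11 - 3, the graph is a forest and contains no cycle.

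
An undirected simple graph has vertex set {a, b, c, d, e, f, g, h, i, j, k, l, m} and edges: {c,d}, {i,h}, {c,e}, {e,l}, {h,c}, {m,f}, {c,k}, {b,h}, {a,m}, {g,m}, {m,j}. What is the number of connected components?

Component: {a, f, g, j, m}
Component: {b, c, d, e, h, i, k, l}

2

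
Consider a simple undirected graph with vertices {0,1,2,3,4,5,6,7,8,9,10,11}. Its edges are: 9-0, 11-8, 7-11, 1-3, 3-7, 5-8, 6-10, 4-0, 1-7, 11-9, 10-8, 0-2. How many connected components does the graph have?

1

Component: {0, 1, 2, 3, 4, 5, 6, 7, 8, 9, 10, 11}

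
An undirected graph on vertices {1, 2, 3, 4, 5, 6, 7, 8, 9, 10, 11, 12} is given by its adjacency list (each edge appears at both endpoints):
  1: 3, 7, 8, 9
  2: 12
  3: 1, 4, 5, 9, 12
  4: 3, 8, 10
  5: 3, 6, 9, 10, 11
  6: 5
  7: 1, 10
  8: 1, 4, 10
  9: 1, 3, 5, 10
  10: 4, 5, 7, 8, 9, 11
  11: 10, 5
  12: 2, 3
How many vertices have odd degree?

6

Degrees: 1:4, 2:1, 3:5, 4:3, 5:5, 6:1, 7:2, 8:3, 9:4, 10:6, 11:2, 12:2
Odd-degree vertices: 2, 3, 4, 5, 6, 8.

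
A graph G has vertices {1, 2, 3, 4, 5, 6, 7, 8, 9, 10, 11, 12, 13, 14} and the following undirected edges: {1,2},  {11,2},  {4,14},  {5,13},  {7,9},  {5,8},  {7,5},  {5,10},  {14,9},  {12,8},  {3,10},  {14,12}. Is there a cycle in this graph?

|V| = 14, |E| = 12, number of components = 3.
Since 12 > 14 - 3, a cycle must exist; for instance 5-7-9-14-12-8-5.

Yes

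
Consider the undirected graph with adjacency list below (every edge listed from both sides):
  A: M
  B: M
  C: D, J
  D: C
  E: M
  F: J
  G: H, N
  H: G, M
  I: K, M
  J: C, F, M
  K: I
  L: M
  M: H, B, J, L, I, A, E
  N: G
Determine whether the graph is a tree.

Yes

The graph has 14 vertices and 13 edges.
It is connected with exactly 13 edges, hence acyclic — it is a tree.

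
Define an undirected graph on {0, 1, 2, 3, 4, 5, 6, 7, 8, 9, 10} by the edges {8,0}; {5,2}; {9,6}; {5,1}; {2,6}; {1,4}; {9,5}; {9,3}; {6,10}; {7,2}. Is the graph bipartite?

Color {3, 4, 5, 6, 7, 8} black and {0, 1, 2, 9, 10} white. No edge joins two same-colored vertices, so the graph is bipartite.

Yes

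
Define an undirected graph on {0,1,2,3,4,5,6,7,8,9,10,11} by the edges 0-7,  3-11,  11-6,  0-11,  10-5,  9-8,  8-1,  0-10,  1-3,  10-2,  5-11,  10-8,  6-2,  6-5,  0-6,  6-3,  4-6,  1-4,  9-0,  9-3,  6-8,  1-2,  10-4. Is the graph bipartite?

No

5-6-11-5 is an odd cycle (length 3), and a bipartite graph can contain only even cycles.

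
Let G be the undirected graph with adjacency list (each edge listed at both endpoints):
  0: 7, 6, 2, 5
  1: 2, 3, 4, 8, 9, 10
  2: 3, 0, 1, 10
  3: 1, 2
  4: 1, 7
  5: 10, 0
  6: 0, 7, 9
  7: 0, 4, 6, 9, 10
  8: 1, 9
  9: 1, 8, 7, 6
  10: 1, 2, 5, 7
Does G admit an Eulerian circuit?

No

Degrees: 0:4, 1:6, 2:4, 3:2, 4:2, 5:2, 6:3, 7:5, 8:2, 9:4, 10:4
6, 7 have odd degree; an Eulerian circuit needs every degree to be even, so none exists.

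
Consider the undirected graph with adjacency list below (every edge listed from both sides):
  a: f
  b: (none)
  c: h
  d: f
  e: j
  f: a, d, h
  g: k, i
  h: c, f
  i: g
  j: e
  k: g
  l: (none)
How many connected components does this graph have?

Component: {b}
Component: {l}
Component: {e, j}
Component: {g, i, k}
Component: {a, c, d, f, h}

5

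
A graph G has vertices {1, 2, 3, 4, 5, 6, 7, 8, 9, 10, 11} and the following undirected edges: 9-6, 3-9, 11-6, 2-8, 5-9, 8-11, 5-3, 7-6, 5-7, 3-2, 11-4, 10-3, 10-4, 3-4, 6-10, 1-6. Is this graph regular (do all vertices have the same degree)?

No

Degrees: 1:1, 2:2, 3:5, 4:3, 5:3, 6:5, 7:2, 8:2, 9:3, 10:3, 11:3
Vertex 1 has degree 1 while 3 has degree 5, so the graph is not regular.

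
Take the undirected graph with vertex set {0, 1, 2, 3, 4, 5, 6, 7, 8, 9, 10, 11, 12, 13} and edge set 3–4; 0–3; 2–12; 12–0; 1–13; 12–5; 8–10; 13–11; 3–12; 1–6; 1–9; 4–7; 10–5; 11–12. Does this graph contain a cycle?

|V| = 14, |E| = 14, number of components = 1.
One cycle is 0-3-12-0.

Yes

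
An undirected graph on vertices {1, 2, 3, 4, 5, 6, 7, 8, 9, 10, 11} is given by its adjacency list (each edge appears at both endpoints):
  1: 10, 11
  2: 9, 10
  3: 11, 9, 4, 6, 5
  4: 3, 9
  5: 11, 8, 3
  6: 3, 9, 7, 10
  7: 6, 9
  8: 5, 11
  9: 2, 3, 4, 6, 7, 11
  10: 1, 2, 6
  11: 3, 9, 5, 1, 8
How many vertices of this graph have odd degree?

4

Degrees: 1:2, 2:2, 3:5, 4:2, 5:3, 6:4, 7:2, 8:2, 9:6, 10:3, 11:5
Odd-degree vertices: 3, 5, 10, 11.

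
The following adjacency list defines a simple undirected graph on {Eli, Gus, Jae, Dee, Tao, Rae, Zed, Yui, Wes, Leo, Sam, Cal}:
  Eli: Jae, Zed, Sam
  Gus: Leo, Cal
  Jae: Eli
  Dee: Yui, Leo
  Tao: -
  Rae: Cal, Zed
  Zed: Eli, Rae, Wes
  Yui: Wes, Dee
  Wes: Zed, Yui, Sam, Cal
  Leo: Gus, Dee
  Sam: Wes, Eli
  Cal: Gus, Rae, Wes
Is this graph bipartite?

Partition the vertices as {Jae, Tao, Zed, Yui, Leo, Sam, Cal} vs {Eli, Gus, Dee, Rae, Wes}. Each listed edge has one endpoint in each part, so the graph is bipartite.

Yes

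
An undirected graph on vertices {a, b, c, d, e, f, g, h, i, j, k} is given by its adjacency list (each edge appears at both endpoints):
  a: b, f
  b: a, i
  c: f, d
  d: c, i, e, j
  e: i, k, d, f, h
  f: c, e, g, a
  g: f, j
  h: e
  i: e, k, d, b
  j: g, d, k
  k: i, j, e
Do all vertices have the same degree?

Degrees: a:2, b:2, c:2, d:4, e:5, f:4, g:2, h:1, i:4, j:3, k:3
Vertex h has degree 1 while e has degree 5, so the graph is not regular.

No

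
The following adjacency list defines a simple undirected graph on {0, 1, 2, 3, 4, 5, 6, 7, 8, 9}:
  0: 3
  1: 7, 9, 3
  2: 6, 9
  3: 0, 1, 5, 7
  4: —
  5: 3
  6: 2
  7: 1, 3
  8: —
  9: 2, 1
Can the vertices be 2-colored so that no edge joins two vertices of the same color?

No

The cycle 7-3-1-7 has length 3, which is odd, so the graph is not bipartite.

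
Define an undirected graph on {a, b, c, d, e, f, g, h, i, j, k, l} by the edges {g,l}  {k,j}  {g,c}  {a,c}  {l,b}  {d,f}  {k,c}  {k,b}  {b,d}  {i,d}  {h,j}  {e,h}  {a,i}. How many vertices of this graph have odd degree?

6

Degrees: a:2, b:3, c:3, d:3, e:1, f:1, g:2, h:2, i:2, j:2, k:3, l:2
Odd-degree vertices: b, c, d, e, f, k.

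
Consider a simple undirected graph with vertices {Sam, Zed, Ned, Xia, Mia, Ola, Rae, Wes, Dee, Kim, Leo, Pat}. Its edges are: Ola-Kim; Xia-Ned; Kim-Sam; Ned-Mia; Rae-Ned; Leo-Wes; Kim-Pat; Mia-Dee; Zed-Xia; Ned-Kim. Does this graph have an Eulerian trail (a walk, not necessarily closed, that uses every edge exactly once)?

No

Degrees: Sam:1, Zed:1, Ned:4, Xia:2, Mia:2, Ola:1, Rae:1, Wes:1, Dee:1, Kim:4, Leo:1, Pat:1
Odd-degree vertices: Sam, Zed, Ola, Rae, Wes, Dee, Leo, Pat (8 total).
An Eulerian trail requires 0 or 2 odd-degree vertices; here there are 8.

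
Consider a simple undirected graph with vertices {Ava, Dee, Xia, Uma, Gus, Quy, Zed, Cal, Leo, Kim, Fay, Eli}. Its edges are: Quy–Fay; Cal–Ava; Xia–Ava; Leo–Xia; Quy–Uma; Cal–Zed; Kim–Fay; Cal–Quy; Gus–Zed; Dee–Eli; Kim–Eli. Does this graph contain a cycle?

|V| = 12, |E| = 11, number of components = 1.
Since 11 = 12 - 1, the graph is a forest and contains no cycle.

No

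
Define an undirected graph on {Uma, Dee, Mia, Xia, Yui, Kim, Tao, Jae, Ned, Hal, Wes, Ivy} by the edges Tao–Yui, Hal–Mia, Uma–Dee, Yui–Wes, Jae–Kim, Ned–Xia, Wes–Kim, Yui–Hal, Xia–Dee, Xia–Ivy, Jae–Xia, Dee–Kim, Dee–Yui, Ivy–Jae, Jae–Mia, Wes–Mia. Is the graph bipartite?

No

The cycle Xia-Jae-Ivy-Xia has length 3, which is odd, so the graph is not bipartite.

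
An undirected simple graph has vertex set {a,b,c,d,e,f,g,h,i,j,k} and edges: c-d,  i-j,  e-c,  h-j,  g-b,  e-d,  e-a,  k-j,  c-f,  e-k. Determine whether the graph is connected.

Component: {b, g}
Component: {a, c, d, e, f, h, i, j, k}
There are 2 separate components, so the graph is not connected.

No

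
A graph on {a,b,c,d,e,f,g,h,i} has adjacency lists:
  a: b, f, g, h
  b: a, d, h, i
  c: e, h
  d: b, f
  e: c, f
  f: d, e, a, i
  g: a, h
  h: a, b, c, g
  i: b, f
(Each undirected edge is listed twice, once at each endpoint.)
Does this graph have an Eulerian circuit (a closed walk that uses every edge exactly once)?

Yes

Degrees: a:4, b:4, c:2, d:2, e:2, f:4, g:2, h:4, i:2
All degrees are even and the non-isolated vertices are connected — an Eulerian circuit exists.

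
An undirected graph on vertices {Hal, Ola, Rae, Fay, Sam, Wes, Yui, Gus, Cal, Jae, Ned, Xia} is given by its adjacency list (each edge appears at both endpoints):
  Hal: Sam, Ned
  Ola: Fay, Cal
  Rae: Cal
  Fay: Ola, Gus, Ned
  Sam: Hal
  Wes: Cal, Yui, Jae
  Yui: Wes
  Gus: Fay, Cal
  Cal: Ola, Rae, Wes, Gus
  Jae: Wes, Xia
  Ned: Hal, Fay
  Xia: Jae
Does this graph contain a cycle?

|V| = 12, |E| = 12, number of components = 1.
Since 12 > 12 - 1, a cycle must exist; for instance Fay-Gus-Cal-Ola-Fay.

Yes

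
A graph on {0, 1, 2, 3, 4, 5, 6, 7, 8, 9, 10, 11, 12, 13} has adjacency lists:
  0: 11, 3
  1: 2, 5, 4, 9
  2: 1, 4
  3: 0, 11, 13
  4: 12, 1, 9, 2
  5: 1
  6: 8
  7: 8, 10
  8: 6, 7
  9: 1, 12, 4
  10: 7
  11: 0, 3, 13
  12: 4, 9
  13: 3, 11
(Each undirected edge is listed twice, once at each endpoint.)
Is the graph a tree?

The graph has 14 vertices and 16 edges.
It is not connected, so it is not a tree.

No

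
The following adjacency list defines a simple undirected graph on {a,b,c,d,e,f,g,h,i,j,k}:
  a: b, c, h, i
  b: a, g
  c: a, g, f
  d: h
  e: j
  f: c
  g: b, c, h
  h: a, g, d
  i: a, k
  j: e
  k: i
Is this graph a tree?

No

The graph has 11 vertices and 11 edges.
It splits into 2 components, so it cannot be a tree.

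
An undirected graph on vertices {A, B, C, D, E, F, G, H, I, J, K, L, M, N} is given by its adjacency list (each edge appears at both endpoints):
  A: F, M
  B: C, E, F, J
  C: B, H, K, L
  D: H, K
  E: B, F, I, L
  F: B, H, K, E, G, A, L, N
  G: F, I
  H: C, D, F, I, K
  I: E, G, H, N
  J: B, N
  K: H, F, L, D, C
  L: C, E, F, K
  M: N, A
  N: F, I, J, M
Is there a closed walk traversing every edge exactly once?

Degrees: A:2, B:4, C:4, D:2, E:4, F:8, G:2, H:5, I:4, J:2, K:5, L:4, M:2, N:4
Vertices with odd degree: H, K. An Eulerian circuit requires all degrees even.

No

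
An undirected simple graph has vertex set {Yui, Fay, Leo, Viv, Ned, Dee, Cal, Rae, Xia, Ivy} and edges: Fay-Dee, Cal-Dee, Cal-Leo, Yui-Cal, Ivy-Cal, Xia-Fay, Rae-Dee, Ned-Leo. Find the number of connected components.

2

Component: {Viv}
Component: {Yui, Fay, Leo, Ned, Dee, Cal, Rae, Xia, Ivy}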